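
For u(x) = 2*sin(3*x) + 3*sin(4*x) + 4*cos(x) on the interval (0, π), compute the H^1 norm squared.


||u||_{H^1(0,π)}^2 = 128/5 + 225*π/2

u'(x) = -4*sin(x) + 6*cos(3*x) + 12*cos(4*x).
Expand u² and (u')² and integrate term by term on (0, π), using: for integers n ≥ 1, ∫_0^π sin²(nx) dx = ∫_0^π cos²(nx) dx = π/2; for n ≠ n', ∫_0^π sin(nx)sin(n'x) dx = ∫_0^π cos(nx)cos(n'x) dx = 0; and by product-to-sum, ∫_0^π sin(nx)cos(n'x) dx = ½∫_0^π [sin((n+n')x) + sin((n−n')x)] dx, which is 0 when n+n' is even and 2n/(n²−n'²) when n+n' is odd (it need not vanish on (0, π)).
  u² squared terms: (2)²·∫sin(3x)² dx = 4·π/2 = 2*π;  (3)²·∫sin(4x)² dx = 9·π/2 = 9*π/2;  (4)²·∫cos(x)² dx = 16·π/2 = 8*π.
  u² cross terms: 2·(2)·(3)·∫sin(3x)·sin(4x) dx = 12·(0) = 0;  2·(2)·(4)·∫sin(3x)·cos(x) dx = 16·(0) = 0;  2·(3)·(4)·∫sin(4x)·cos(x) dx = 24·(8/15) = 64/5.
  So ∫_0^π u² dx = 2*π + 9*π/2 + 8*π + 0 + 0 + 64/5 = 64/5 + 29*π/2.
  (u')² squared terms: (-4)²·∫sin(x)² dx = 16·π/2 = 8*π;  (6)²·∫cos(3x)² dx = 36·π/2 = 18*π;  (12)²·∫cos(4x)² dx = 144·π/2 = 72*π.
  (u')² cross terms: 2·(-4)·(6)·∫sin(x)·cos(3x) dx = -48·(0) = 0;  2·(-4)·(12)·∫sin(x)·cos(4x) dx = -96·(-2/15) = 64/5;  2·(6)·(12)·∫cos(3x)·cos(4x) dx = 144·(0) = 0.
  So ∫_0^π (u')² dx = 8*π + 18*π + 72*π + 0 + 64/5 + 0 = 64/5 + 98*π.
||u||_{H^1}^2 = (64/5 + 29*π/2) + (64/5 + 98*π) = 128/5 + 225*π/2.


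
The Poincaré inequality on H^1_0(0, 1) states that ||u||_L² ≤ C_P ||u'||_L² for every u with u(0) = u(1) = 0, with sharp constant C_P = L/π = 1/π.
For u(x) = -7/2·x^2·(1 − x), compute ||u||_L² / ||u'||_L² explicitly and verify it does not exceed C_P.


||u||_L² / ||u'||_L² = sqrt(14)/14 < C_P = 1/π.

u(x) = -7/2·x^2·(1 − x), so u'(x) = 7*x*(3*x - 2)/2.
u(x) = -7/2·x^2·(1 − x) vanishes at x = 0 and x = 1, so u ∈ H^1_0(0, 1). Differentiate via the product rule and integrate the resulting polynomials term by term.
  ∫_0^1 u² dx = ∫_0^1 (49*x^6/4 - 49*x^5/2 + 49*x^4/4) dx. Term by term:
    ∫_0^1 49*x^6/4 dx = 7/4;  ∫_0^1 -49*x^5/2 dx = -49/12;  ∫_0^1 49*x^4/4 dx = 49/20.
  Sum: 7/4 − 49/12 + 49/20 = 7/60.
  ∫_0^1 (u')² dx = ∫_0^1 (441*x^4/4 - 147*x^3 + 49*x^2) dx. Term by term:
    ∫_0^1 441*x^4/4 dx = 441/20;  ∫_0^1 -147*x^3 dx = -147/4;  ∫_0^1 49*x^2 dx = 49/3.
  Sum: 441/20 − 147/4 + 49/3 = 49/30.
∫_0^1 u² dx = 7/60, so ||u||_L² = sqrt(105)/30.
∫_0^1 (u')² dx = 49/30, so ||u'||_L² = 7*sqrt(30)/30.
Ratio ||u||_L² / ||u'||_L² = sqrt(14)/14.
Sharp Poincaré constant on H^1_0(0, 1) is C_P = L/π = 1/π, achieved by sin(π·x).
A polynomial bump cannot attain the sharp Poincaré constant (only the first sine eigenfunction does), so the ratio is strictly less than C_P, consistent with ||u||_L² ≤ C_P ||u'||_L².


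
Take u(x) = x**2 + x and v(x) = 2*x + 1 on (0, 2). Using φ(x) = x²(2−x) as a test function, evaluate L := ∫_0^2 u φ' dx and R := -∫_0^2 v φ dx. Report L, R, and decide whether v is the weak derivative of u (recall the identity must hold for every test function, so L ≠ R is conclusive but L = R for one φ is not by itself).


LHS = -68/15, RHS = -68/15. Yes, v = u' weakly.

u(x) = x**2 + x, classical derivative u'(x) = 2*x + 1.
φ(x) = x²(2−x), so φ'(x) = x*(4 - 3*x).
Note φ(0) = φ(2) = 0, so the boundary term u·φ vanishes.
LHS = ∫_0^2 u(x) φ'(x) dx = ∫_0^2 (-3*x^4 + x^3 + 4*x^2) dx. Term by term:
  ∫_0^2 -3*x^4 dx = -96/5;  ∫_0^2 x^3 dx = 4;  ∫_0^2 4*x^2 dx = 32/3.
Sum: -96/5 + 4 + 32/3 = -68/15.
So LHS = -68/15.
∫_0^2 v(x) φ(x) dx = ∫_0^2 (-2*x^4 + 3*x^3 + 2*x^2) dx. Term by term:
  ∫_0^2 -2*x^4 dx = -64/5;  ∫_0^2 3*x^3 dx = 12;  ∫_0^2 2*x^2 dx = 16/3.
Sum: -64/5 + 12 + 16/3 = 68/15.
So RHS = -∫_0^2 v(x) φ(x) dx = -68/15.
LHS = RHS, so the identity holds for this test φ.
Moreover u is smooth here and v(x) = u'(x) = 2*x + 1 pointwise, so the identity holds for every test function. Hence v is the weak derivative of u.


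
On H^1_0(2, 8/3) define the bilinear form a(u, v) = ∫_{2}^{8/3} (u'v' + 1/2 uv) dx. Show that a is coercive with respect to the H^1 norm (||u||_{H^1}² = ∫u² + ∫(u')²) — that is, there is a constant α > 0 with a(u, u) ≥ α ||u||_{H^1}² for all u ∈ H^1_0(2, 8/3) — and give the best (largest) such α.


α = (2 + 9*π^2)/(4 + 9*π^2)

Coercivity of a(·,·) on H^1_0(2, 8/3) means a(u, u) ≥ α ||u||_{H^1}² for every u ∈ H^1_0.
The interval has length L = 2/3, and Poincaré/coercivity depend only on L. Here a(u, u) = ∫(u')² + (1/2)·∫u².
Here 0 < c = 1/2 < 1. The condition a(u,u) ≥ α||u||_{H^1}² reads (1−α)∫(u')² ≥ (α−c)∫u². Any admissible α is ≤ 1 (rapidly oscillating u have ∫u²/∫(u')² → 0), and α = 1 would force 0 ≥ (1−c)∫u², impossible since c < 1; so 1−α > 0. By the sharp Poincaré inequality on H^1_0 of an interval of length L, ∫(u')² ≥ (π/L)²∫u² with equality for the first sine mode sin(π(x−x₀)/L) (x₀ the left endpoint), so the inequality holds for all u iff (1−α)(π/L)² ≥ α − c, i.e. α ≤ ((π/L)² + c)/((π/L)² + 1) = (1 + c(L/π)²)/(1 + (L/π)²). With (π/L)² = 9*π^2/4 and c = 1/2, the largest admissible constant is α = ((π/L)² + c)/((π/L)² + 1).
Simplifying, α = (2 + 9*π^2)/(4 + 9*π^2).


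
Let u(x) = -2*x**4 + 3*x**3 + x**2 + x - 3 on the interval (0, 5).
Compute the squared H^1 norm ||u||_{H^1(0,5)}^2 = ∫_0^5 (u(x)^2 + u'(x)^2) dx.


||u||_{H^1}^2 = 91510525/126

The H^1 norm (squared) on an interval (0, L) is
  ||u||_{H^1}^2 = ∫_0^L u(x)^2 dx + ∫_0^L u'(x)^2 dx.
Compute u'(x) = -8*x**3 + 9*x**2 + 2*x + 1.
Then u(x)^2 = 4*x**8 - 12*x**7 + 5*x**6 + 2*x**5 + 19*x**4 - 16*x**3 - 5*x**2 - 6*x + 9 and u'(x)^2 = 64*x**6 - 144*x**5 + 49*x**4 + 20*x**3 + 22*x**2 + 4*x + 1.
Integrate each monomial from 0 to 5 using ∫_0^5 c·x^n dx = c·5^(n+1)/(n+1):
  ∫_0^5 u(x)^2 dx = ∫_0^5 (4*x^8 - 12*x^7 + 5*x^6 + 2*x^5 + 19*x^4 - 16*x^3 - 5*x^2 - 6*x + 9) dx. Term by term:
    ∫_0^5 4*x^8 dx = 7812500/9;  ∫_0^5 -12*x^7 dx = -1171875/2;  ∫_0^5 5*x^6 dx = 390625/7;
    ∫_0^5 2*x^5 dx = 15625/3;  ∫_0^5 19*x^4 dx = 11875;  ∫_0^5 -16*x^3 dx = -2500;
    ∫_0^5 -5*x^2 dx = -625/3;  ∫_0^5 -6*x dx = -75;  ∫_0^5 9 dx = 45.
  Sum: 7812500/9 − 1171875/2 + 390625/7 + 15625/3 + 11875 − 2500 − 625/3 − 75 + 45 = 44385595/126.
  ∫_0^5 u'(x)^2 dx = ∫_0^5 (64*x^6 - 144*x^5 + 49*x^4 + 20*x^3 + 22*x^2 + 4*x + 1) dx. Term by term:
    ∫_0^5 64*x^6 dx = 5000000/7;  ∫_0^5 -144*x^5 dx = -375000;  ∫_0^5 49*x^4 dx = 30625;
    ∫_0^5 20*x^3 dx = 3125;  ∫_0^5 22*x^2 dx = 2750/3;  ∫_0^5 4*x dx = 50;
    ∫_0^5 1 dx = 5.
  Sum: 5000000/7 − 375000 + 30625 + 3125 + 2750/3 + 50 + 5 = 7854155/21.
Adding: ||u||_{H^1}^2 = 44385595/126 + 7854155/21 = 91510525/126.


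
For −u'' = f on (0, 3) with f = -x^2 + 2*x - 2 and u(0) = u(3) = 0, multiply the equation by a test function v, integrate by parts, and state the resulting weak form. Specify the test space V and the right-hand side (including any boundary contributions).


V = H^1_0(0, 3) (so v(0) = v(3) = 0); weak form: ∫_0^3 u'v' dx = ∫_0^3 (-x^2 + 2*x - 2) v dx for all v ∈ V.

Multiply both sides by a test function v and integrate from 0 to 3:
  ∫_0^3 −u''(x) v(x) dx = ∫_0^3 f(x) v(x) dx.
Integrate the LHS by parts once:
  ∫_0^3 −u'' v dx = −[u'(x) v(x)]_0^3 + ∫_0^3 u'(x) v'(x) dx.
Thus ∫_0^3 u'(x) v'(x) dx = ∫_0^3 f(x) v(x) dx + [u'(x) v(x)]_0^3.
Choose V so that boundary terms are either known or forced to vanish.
u is Dirichlet: u(0) = u(3) = 0. Let V = H^1_0(0, 3); then v(0) = v(3) = 0, and [u' v]_0^3 = 0.
Weak formulation: find u (satisfying any essential BC) such that ∫_0^3 u'(x) v'(x) dx = ∫_0^3 f v dx for all v ∈ V.
Substituting f(x) = -x^2 + 2*x - 2, the right-hand side is ∫_0^3 (-x^2 + 2*x - 2) v dx.


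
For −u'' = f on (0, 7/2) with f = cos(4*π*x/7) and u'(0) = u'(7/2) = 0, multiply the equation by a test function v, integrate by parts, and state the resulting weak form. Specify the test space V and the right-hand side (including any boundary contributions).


V = H^1(0, 7/2) (no boundary constraint on v; u is determined up to an additive constant); weak form: ∫_0^7/2 u'v' dx = ∫_0^7/2 (cos(4*π*x/7)) v dx for all v ∈ V.

Multiply both sides by a test function v and integrate from 0 to 7/2:
  ∫_0^7/2 −u''(x) v(x) dx = ∫_0^7/2 f(x) v(x) dx.
Integrate the LHS by parts once:
  ∫_0^7/2 −u'' v dx = −[u'(x) v(x)]_0^7/2 + ∫_0^7/2 u'(x) v'(x) dx.
Thus ∫_0^7/2 u'(x) v'(x) dx = ∫_0^7/2 f(x) v(x) dx + [u'(x) v(x)]_0^7/2.
Choose V so that boundary terms are either known or forced to vanish.
u has homogeneous Neumann: u'(0) = u'(7/2) = 0. So [u' v]_0^7/2 = 0·v(7/2) − 0·v(0) = 0 for any v; take V = H^1(0, 7/2).
Weak formulation: find u (satisfying any essential BC) such that ∫_0^7/2 u'(x) v'(x) dx = ∫_0^7/2 f v dx for all v ∈ V (homogeneous Neumann, so boundary terms vanish).
Substituting f(x) = cos(4*π*x/7), the right-hand side is ∫_0^7/2 (cos(4*π*x/7)) v dx.
Compatibility check (pure Neumann): taking v ≡ 1 ∈ V gives 0 = ∫_0^7/2 f dx + (0) − (0), i.e. ∫_0^7/2 f dx must equal u'(0) − u'(7/2) = 0. Indeed ∫_0^7/2 (cos(4*π*x/7)) dx = 0, so the data are compatible. The solution is then unique only up to an additive constant (fix it e.g. by requiring ∫_0^7/2 u dx = 0).


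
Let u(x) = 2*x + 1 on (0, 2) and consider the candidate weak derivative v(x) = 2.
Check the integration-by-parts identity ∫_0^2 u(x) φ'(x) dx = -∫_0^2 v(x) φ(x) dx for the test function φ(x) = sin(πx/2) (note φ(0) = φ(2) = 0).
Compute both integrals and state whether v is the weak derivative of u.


LHS = -8/π, RHS = -8/π. Yes, v = u' weakly.

u(x) = 2*x + 1, classical derivative u'(x) = 2.
φ(x) = sin(πx/2), so φ'(x) = π*cos(π*x/2)/2.
Note φ(0) = φ(2) = 0, so the boundary term u·φ vanishes.
LHS = ∫_0^2 u(x) φ'(x) dx = ∫_0^2 (π*x*cos(π*x/2) + π*cos(π*x/2)/2) dx. Term by term:
  ∫_0^2 π*cos(π*x/2)/2 dx = 0;  ∫_0^2 π*x*cos(π*x/2) dx = -8/π.
Sum: 0 − 8/π = -8/π.
So LHS = -8/π.
∫_0^2 v(x) φ(x) dx = ∫_0^2 (2*sin(π*x/2)) dx. Term by term:
  ∫_0^2 2*sin(π*x/2) dx = 8/π.
So RHS = -∫_0^2 v(x) φ(x) dx = -8/π.
LHS = RHS, so the identity holds for this test φ.
Moreover u is smooth here and v(x) = u'(x) = 2 pointwise, so the identity holds for every test function. Hence v is the weak derivative of u.


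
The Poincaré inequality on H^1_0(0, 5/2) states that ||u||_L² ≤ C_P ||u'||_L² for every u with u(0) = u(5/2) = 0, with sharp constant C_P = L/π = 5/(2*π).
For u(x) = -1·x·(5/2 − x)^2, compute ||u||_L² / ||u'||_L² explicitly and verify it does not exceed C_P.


||u||_L² / ||u'||_L² = 5*sqrt(14)/28 < C_P = 5/(2*π).

u(x) = -1·x·(5/2 − x)^2, so u'(x) = (5 - 6*x)*(2*x - 5)/4.
u(x) = -1·x·(5/2 − x)^2 vanishes at x = 0 and x = 5/2, so u ∈ H^1_0(0, 5/2). Differentiate via the product rule and integrate the resulting polynomials term by term.
  ∫_0^5/2 u² dx = ∫_0^5/2 (x^6 - 10*x^5 + 75*x^4/2 - 125*x^3/2 + 625*x^2/16) dx. Term by term:
    ∫_0^5/2 x^6 dx = 78125/896;  ∫_0^5/2 -10*x^5 dx = -78125/192;  ∫_0^5/2 75*x^4/2 dx = 46875/64;
    ∫_0^5/2 -125*x^3/2 dx = -78125/128;  ∫_0^5/2 625*x^2/16 dx = 78125/384.
  Sum: 78125/896 − 78125/192 + 46875/64 − 78125/128 + 78125/384 = 15625/2688.
  ∫_0^5/2 (u')² dx = ∫_0^5/2 (9*x^4 - 60*x^3 + 275*x^2/2 - 125*x + 625/16) dx. Term by term:
    ∫_0^5/2 9*x^4 dx = 5625/32;  ∫_0^5/2 -60*x^3 dx = -9375/16;  ∫_0^5/2 275*x^2/2 dx = 34375/48;
    ∫_0^5/2 -125*x dx = -3125/8;  ∫_0^5/2 625/16 dx = 3125/32.
  Sum: 5625/32 − 9375/16 + 34375/48 − 3125/8 + 3125/32 = 625/48.
∫_0^5/2 u² dx = 15625/2688, so ||u||_L² = 125*sqrt(42)/336.
∫_0^5/2 (u')² dx = 625/48, so ||u'||_L² = 25*sqrt(3)/12.
Ratio ||u||_L² / ||u'||_L² = 5*sqrt(14)/28.
Sharp Poincaré constant on H^1_0(0, 5/2) is C_P = L/π = 5/(2*π), achieved by sin(2*π/5·x).
A polynomial bump cannot attain the sharp Poincaré constant (only the first sine eigenfunction does), so the ratio is strictly less than C_P, consistent with ||u||_L² ≤ C_P ||u'||_L².


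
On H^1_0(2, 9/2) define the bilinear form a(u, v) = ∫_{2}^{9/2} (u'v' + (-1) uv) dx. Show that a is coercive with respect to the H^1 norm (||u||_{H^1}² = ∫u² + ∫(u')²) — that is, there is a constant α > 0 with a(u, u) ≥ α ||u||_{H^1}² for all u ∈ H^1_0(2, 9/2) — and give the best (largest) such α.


α = (-25 + 4*π^2)/(25 + 4*π^2)

Coercivity of a(·,·) on H^1_0(2, 9/2) means a(u, u) ≥ α ||u||_{H^1}² for every u ∈ H^1_0.
The interval has length L = 5/2, and Poincaré/coercivity depend only on L. Here a(u, u) = ∫(u')² + (-1)·∫u².
Here c = -1 < 0 with |c| < (π/L)² = 4*π^2/25, so coercivity still holds. The condition a(u,u) ≥ α||u||_{H^1}² reads (1−α)∫(u')² ≥ (α−c)∫u². Any admissible α is ≤ 1 (rapidly oscillating u have ∫u²/∫(u')² → 0), and α = 1 would force 0 ≥ (1−c)∫u², impossible since c < 1; so 1−α > 0. By the sharp Poincaré inequality on H^1_0 of an interval of length L, ∫(u')² ≥ (π/L)²∫u² with equality for the first sine mode sin(π(x−x₀)/L) (x₀ the left endpoint), so the inequality holds for all u iff (1−α)(π/L)² ≥ α − c, i.e. α ≤ ((π/L)² + c)/((π/L)² + 1) = (1 + c(L/π)²)/(1 + (L/π)²). (Direct route, valid since c ≤ 0: Poincaré gives c∫u² ≥ c(L/π)²∫(u')², so a(u,u) ≥ (1 + c(L/π)²)∫(u')², while ||u||_{H^1}² ≤ (1 + (L/π)²)∫(u')²; dividing yields the same α.) With (π/L)² = 4*π^2/25 and c = -1, the largest admissible constant is α = ((π/L)² + c)/((π/L)² + 1).
Simplifying, α = (-25 + 4*π^2)/(25 + 4*π^2).


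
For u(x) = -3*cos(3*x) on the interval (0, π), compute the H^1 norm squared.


||u||_{H^1(0,π)}^2 = 45*π

u'(x) = 9*sin(3*x).
Expand u² and (u')² and integrate term by term on (0, π), using: for integers n ≥ 1, ∫_0^π sin²(nx) dx = ∫_0^π cos²(nx) dx = π/2; for n ≠ n', ∫_0^π sin(nx)sin(n'x) dx = ∫_0^π cos(nx)cos(n'x) dx = 0; and by product-to-sum, ∫_0^π sin(nx)cos(n'x) dx = ½∫_0^π [sin((n+n')x) + sin((n−n')x)] dx, which is 0 when n+n' is even and 2n/(n²−n'²) when n+n' is odd (it need not vanish on (0, π)).
  u² squared terms: (-3)²·∫cos(3x)² dx = 9·π/2 = 9*π/2.
  So ∫_0^π u² dx = 9*π/2.
  (u')² squared terms: (9)²·∫sin(3x)² dx = 81·π/2 = 81*π/2.
  So ∫_0^π (u')² dx = 81*π/2.
||u||_{H^1}^2 = (9*π/2) + (81*π/2) = 45*π.


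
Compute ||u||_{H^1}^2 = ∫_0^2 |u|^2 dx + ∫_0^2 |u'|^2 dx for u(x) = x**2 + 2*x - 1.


||u||_{H^1}^2 = 282/5

The H^1 norm (squared) on an interval (0, L) is
  ||u||_{H^1}^2 = ∫_0^L u(x)^2 dx + ∫_0^L u'(x)^2 dx.
Compute u'(x) = 2*x + 2.
Then u(x)^2 = x**4 + 4*x**3 + 2*x**2 - 4*x + 1 and u'(x)^2 = 4*x**2 + 8*x + 4.
Integrate each monomial from 0 to 2 using ∫_0^2 c·x^n dx = c·2^(n+1)/(n+1):
  ∫_0^2 u(x)^2 dx = ∫_0^2 (x^4 + 4*x^3 + 2*x^2 - 4*x + 1) dx. Term by term:
    ∫_0^2 x^4 dx = 32/5;  ∫_0^2 4*x^3 dx = 16;  ∫_0^2 2*x^2 dx = 16/3;
    ∫_0^2 -4*x dx = -8;  ∫_0^2 1 dx = 2.
  Sum: 32/5 + 16 + 16/3 − 8 + 2 = 326/15.
  ∫_0^2 u'(x)^2 dx = ∫_0^2 (4*x^2 + 8*x + 4) dx. Term by term:
    ∫_0^2 4*x^2 dx = 32/3;  ∫_0^2 8*x dx = 16;  ∫_0^2 4 dx = 8.
  Sum: 32/3 + 16 + 8 = 104/3.
Adding: ||u||_{H^1}^2 = 326/15 + 104/3 = 282/5.


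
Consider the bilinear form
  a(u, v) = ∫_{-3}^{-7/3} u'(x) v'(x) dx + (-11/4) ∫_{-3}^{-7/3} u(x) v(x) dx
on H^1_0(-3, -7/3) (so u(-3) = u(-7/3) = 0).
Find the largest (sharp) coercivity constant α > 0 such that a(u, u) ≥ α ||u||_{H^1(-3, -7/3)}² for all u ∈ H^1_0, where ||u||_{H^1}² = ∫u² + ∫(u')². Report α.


α = (-11 + 9*π^2)/(4 + 9*π^2)

Coercivity of a(·,·) on H^1_0(-3, -7/3) means a(u, u) ≥ α ||u||_{H^1}² for every u ∈ H^1_0.
The interval has length L = 2/3, and Poincaré/coercivity depend only on L. Here a(u, u) = ∫(u')² + (-11/4)·∫u².
Here c = -11/4 < 0 with |c| < (π/L)² = 9*π^2/4, so coercivity still holds. The condition a(u,u) ≥ α||u||_{H^1}² reads (1−α)∫(u')² ≥ (α−c)∫u². Any admissible α is ≤ 1 (rapidly oscillating u have ∫u²/∫(u')² → 0), and α = 1 would force 0 ≥ (1−c)∫u², impossible since c < 1; so 1−α > 0. By the sharp Poincaré inequality on H^1_0 of an interval of length L, ∫(u')² ≥ (π/L)²∫u² with equality for the first sine mode sin(π(x−x₀)/L) (x₀ the left endpoint), so the inequality holds for all u iff (1−α)(π/L)² ≥ α − c, i.e. α ≤ ((π/L)² + c)/((π/L)² + 1) = (1 + c(L/π)²)/(1 + (L/π)²). (Direct route, valid since c ≤ 0: Poincaré gives c∫u² ≥ c(L/π)²∫(u')², so a(u,u) ≥ (1 + c(L/π)²)∫(u')², while ||u||_{H^1}² ≤ (1 + (L/π)²)∫(u')²; dividing yields the same α.) With (π/L)² = 9*π^2/4 and c = -11/4, the largest admissible constant is α = ((π/L)² + c)/((π/L)² + 1).
Simplifying, α = (-11 + 9*π^2)/(4 + 9*π^2).


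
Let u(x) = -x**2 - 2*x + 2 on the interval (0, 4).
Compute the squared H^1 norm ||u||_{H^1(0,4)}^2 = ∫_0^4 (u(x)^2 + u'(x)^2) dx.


||u||_{H^1}^2 = 8672/15

The H^1 norm (squared) on an interval (0, L) is
  ||u||_{H^1}^2 = ∫_0^L u(x)^2 dx + ∫_0^L u'(x)^2 dx.
Compute u'(x) = -2*x - 2.
Then u(x)^2 = x**4 + 4*x**3 - 8*x + 4 and u'(x)^2 = 4*x**2 + 8*x + 4.
Integrate each monomial from 0 to 4 using ∫_0^4 c·x^n dx = c·4^(n+1)/(n+1):
  ∫_0^4 u(x)^2 dx = ∫_0^4 (x^4 + 4*x^3 - 8*x + 4) dx. Term by term:
    ∫_0^4 x^4 dx = 1024/5;  ∫_0^4 4*x^3 dx = 256;  ∫_0^4 -8*x dx = -64;
    ∫_0^4 4 dx = 16.
  Sum: 1024/5 + 256 − 64 + 16 = 2064/5.
  ∫_0^4 u'(x)^2 dx = ∫_0^4 (4*x^2 + 8*x + 4) dx. Term by term:
    ∫_0^4 4*x^2 dx = 256/3;  ∫_0^4 8*x dx = 64;  ∫_0^4 4 dx = 16.
  Sum: 256/3 + 64 + 16 = 496/3.
Adding: ||u||_{H^1}^2 = 2064/5 + 496/3 = 8672/15.


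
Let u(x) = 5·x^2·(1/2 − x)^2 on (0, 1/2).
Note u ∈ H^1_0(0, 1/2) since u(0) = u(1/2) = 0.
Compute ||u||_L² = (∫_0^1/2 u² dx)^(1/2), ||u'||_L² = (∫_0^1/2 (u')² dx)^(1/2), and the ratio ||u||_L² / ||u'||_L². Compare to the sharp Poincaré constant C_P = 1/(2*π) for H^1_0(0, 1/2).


||u||_L² / ||u'||_L² = sqrt(3)/12 < C_P = 1/(2*π).

u(x) = 5·x^2·(1/2 − x)^2, so u'(x) = 5*x*(2*x - 1)*(4*x - 1)/2.
u(x) = 5·x^2·(1/2 − x)^2 vanishes at x = 0 and x = 1/2, so u ∈ H^1_0(0, 1/2). Differentiate via the product rule and integrate the resulting polynomials term by term.
  ∫_0^1/2 u² dx = ∫_0^1/2 (25*x^8 - 50*x^7 + 75*x^6/2 - 25*x^5/2 + 25*x^4/16) dx. Term by term:
    ∫_0^1/2 25*x^8 dx = 25/4608;  ∫_0^1/2 -50*x^7 dx = -25/1024;  ∫_0^1/2 75*x^6/2 dx = 75/1792;
    ∫_0^1/2 -25*x^5/2 dx = -25/768;  ∫_0^1/2 25*x^4/16 dx = 5/512.
  Sum: 25/4608 − 25/1024 + 75/1792 − 25/768 + 5/512 = 5/64512.
  ∫_0^1/2 (u')² dx = ∫_0^1/2 (400*x^6 - 600*x^5 + 325*x^4 - 75*x^3 + 25*x^2/4) dx. Term by term:
    ∫_0^1/2 400*x^6 dx = 25/56;  ∫_0^1/2 -600*x^5 dx = -25/16;  ∫_0^1/2 325*x^4 dx = 65/32;
    ∫_0^1/2 -75*x^3 dx = -75/64;  ∫_0^1/2 25*x^2/4 dx = 25/96.
  Sum: 25/56 − 25/16 + 65/32 − 75/64 + 25/96 = 5/1344.
∫_0^1/2 u² dx = 5/64512, so ||u||_L² = sqrt(35)/672.
∫_0^1/2 (u')² dx = 5/1344, so ||u'||_L² = sqrt(105)/168.
Ratio ||u||_L² / ||u'||_L² = sqrt(3)/12.
Sharp Poincaré constant on H^1_0(0, 1/2) is C_P = L/π = 1/(2*π), achieved by sin(2*π·x).
A polynomial bump cannot attain the sharp Poincaré constant (only the first sine eigenfunction does), so the ratio is strictly less than C_P, consistent with ||u||_L² ≤ C_P ||u'||_L².


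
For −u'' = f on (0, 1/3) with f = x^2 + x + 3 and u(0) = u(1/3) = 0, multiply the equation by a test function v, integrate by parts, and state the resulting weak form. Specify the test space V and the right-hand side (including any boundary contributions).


V = H^1_0(0, 1/3) (so v(0) = v(1/3) = 0); weak form: ∫_0^1/3 u'v' dx = ∫_0^1/3 (x^2 + x + 3) v dx for all v ∈ V.

Multiply both sides by a test function v and integrate from 0 to 1/3:
  ∫_0^1/3 −u''(x) v(x) dx = ∫_0^1/3 f(x) v(x) dx.
Integrate the LHS by parts once:
  ∫_0^1/3 −u'' v dx = −[u'(x) v(x)]_0^1/3 + ∫_0^1/3 u'(x) v'(x) dx.
Thus ∫_0^1/3 u'(x) v'(x) dx = ∫_0^1/3 f(x) v(x) dx + [u'(x) v(x)]_0^1/3.
Choose V so that boundary terms are either known or forced to vanish.
u is Dirichlet: u(0) = u(1/3) = 0. Let V = H^1_0(0, 1/3); then v(0) = v(1/3) = 0, and [u' v]_0^1/3 = 0.
Weak formulation: find u (satisfying any essential BC) such that ∫_0^1/3 u'(x) v'(x) dx = ∫_0^1/3 f v dx for all v ∈ V.
Substituting f(x) = x^2 + x + 3, the right-hand side is ∫_0^1/3 (x^2 + x + 3) v dx.


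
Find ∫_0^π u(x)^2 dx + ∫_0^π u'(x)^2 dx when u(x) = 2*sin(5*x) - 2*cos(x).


||u||_{H^1(0,π)}^2 = 56*π

u'(x) = 2*sin(x) + 10*cos(5*x).
Expand u² and (u')² and integrate term by term on (0, π), using: for integers n ≥ 1, ∫_0^π sin²(nx) dx = ∫_0^π cos²(nx) dx = π/2; for n ≠ n', ∫_0^π sin(nx)sin(n'x) dx = ∫_0^π cos(nx)cos(n'x) dx = 0; and by product-to-sum, ∫_0^π sin(nx)cos(n'x) dx = ½∫_0^π [sin((n+n')x) + sin((n−n')x)] dx, which is 0 when n+n' is even and 2n/(n²−n'²) when n+n' is odd (it need not vanish on (0, π)).
  u² squared terms: (-2)²·∫cos(x)² dx = 4·π/2 = 2*π;  (2)²·∫sin(5x)² dx = 4·π/2 = 2*π.
  u² cross terms: 2·(-2)·(2)·∫cos(x)·sin(5x) dx = -8·(0) = 0.
  So ∫_0^π u² dx = 2*π + 2*π + 0 = 4*π.
  (u')² squared terms: (2)²·∫sin(x)² dx = 4·π/2 = 2*π;  (10)²·∫cos(5x)² dx = 100·π/2 = 50*π.
  (u')² cross terms: 2·(2)·(10)·∫sin(x)·cos(5x) dx = 40·(0) = 0.
  So ∫_0^π (u')² dx = 2*π + 50*π + 0 = 52*π.
||u||_{H^1}^2 = (4*π) + (52*π) = 56*π.


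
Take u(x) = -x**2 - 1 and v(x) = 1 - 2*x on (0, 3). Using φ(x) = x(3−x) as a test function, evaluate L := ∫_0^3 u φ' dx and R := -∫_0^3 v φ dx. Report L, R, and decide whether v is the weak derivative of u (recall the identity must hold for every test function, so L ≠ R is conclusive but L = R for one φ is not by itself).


LHS = 27/2, RHS = 9. No, v is not the weak derivative of u.

u(x) = -x**2 - 1, classical derivative u'(x) = -2*x.
φ(x) = x(3−x), so φ'(x) = 3 - 2*x.
Note φ(0) = φ(3) = 0, so the boundary term u·φ vanishes.
LHS = ∫_0^3 u(x) φ'(x) dx = ∫_0^3 (2*x^3 - 3*x^2 + 2*x - 3) dx. Term by term:
  ∫_0^3 2*x^3 dx = 81/2;  ∫_0^3 -3*x^2 dx = -27;  ∫_0^3 2*x dx = 9;
  ∫_0^3 -3 dx = -9.
Sum: 81/2 − 27 + 9 − 9 = 27/2.
So LHS = 27/2.
∫_0^3 v(x) φ(x) dx = ∫_0^3 (2*x^3 - 7*x^2 + 3*x) dx. Term by term:
  ∫_0^3 2*x^3 dx = 81/2;  ∫_0^3 -7*x^2 dx = -63;  ∫_0^3 3*x dx = 27/2.
Sum: 81/2 − 63 + 27/2 = -9.
So RHS = -∫_0^3 v(x) φ(x) dx = 9.
LHS − RHS = 9/2 ≠ 0, so the identity fails.
(For a valid weak derivative the identity must hold for EVERY test function, in particular this one. The failure shows v is NOT the weak derivative of u.)
Correct weak derivative would be u'(x) = -2*x.


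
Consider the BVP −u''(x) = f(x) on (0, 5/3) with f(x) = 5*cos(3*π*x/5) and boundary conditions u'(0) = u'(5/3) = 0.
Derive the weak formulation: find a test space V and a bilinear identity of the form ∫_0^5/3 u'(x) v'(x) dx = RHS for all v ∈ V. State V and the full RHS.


V = H^1(0, 5/3) (no boundary constraint on v; u is determined up to an additive constant); weak form: ∫_0^5/3 u'v' dx = ∫_0^5/3 (5*cos(3*π*x/5)) v dx for all v ∈ V.

Multiply both sides by a test function v and integrate from 0 to 5/3:
  ∫_0^5/3 −u''(x) v(x) dx = ∫_0^5/3 f(x) v(x) dx.
Integrate the LHS by parts once:
  ∫_0^5/3 −u'' v dx = −[u'(x) v(x)]_0^5/3 + ∫_0^5/3 u'(x) v'(x) dx.
Thus ∫_0^5/3 u'(x) v'(x) dx = ∫_0^5/3 f(x) v(x) dx + [u'(x) v(x)]_0^5/3.
Choose V so that boundary terms are either known or forced to vanish.
u has homogeneous Neumann: u'(0) = u'(5/3) = 0. So [u' v]_0^5/3 = 0·v(5/3) − 0·v(0) = 0 for any v; take V = H^1(0, 5/3).
Weak formulation: find u (satisfying any essential BC) such that ∫_0^5/3 u'(x) v'(x) dx = ∫_0^5/3 f v dx for all v ∈ V (homogeneous Neumann, so boundary terms vanish).
Substituting f(x) = 5*cos(3*π*x/5), the right-hand side is ∫_0^5/3 (5*cos(3*π*x/5)) v dx.
Compatibility check (pure Neumann): taking v ≡ 1 ∈ V gives 0 = ∫_0^5/3 f dx + (0) − (0), i.e. ∫_0^5/3 f dx must equal u'(0) − u'(5/3) = 0. Indeed ∫_0^5/3 (5*cos(3*π*x/5)) dx = 0, so the data are compatible. The solution is then unique only up to an additive constant (fix it e.g. by requiring ∫_0^5/3 u dx = 0).


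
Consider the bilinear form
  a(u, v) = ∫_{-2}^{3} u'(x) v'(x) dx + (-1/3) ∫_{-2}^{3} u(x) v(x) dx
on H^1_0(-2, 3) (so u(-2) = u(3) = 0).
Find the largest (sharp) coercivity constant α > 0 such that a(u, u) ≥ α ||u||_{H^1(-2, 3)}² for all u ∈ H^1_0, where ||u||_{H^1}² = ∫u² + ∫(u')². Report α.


α = (-25/3 + π^2)/(π^2 + 25)

Coercivity of a(·,·) on H^1_0(-2, 3) means a(u, u) ≥ α ||u||_{H^1}² for every u ∈ H^1_0.
The interval has length L = 5, and Poincaré/coercivity depend only on L. Here a(u, u) = ∫(u')² + (-1/3)·∫u².
Here c = -1/3 < 0 with |c| < (π/L)² = π^2/25, so coercivity still holds. The condition a(u,u) ≥ α||u||_{H^1}² reads (1−α)∫(u')² ≥ (α−c)∫u². Any admissible α is ≤ 1 (rapidly oscillating u have ∫u²/∫(u')² → 0), and α = 1 would force 0 ≥ (1−c)∫u², impossible since c < 1; so 1−α > 0. By the sharp Poincaré inequality on H^1_0 of an interval of length L, ∫(u')² ≥ (π/L)²∫u² with equality for the first sine mode sin(π(x−x₀)/L) (x₀ the left endpoint), so the inequality holds for all u iff (1−α)(π/L)² ≥ α − c, i.e. α ≤ ((π/L)² + c)/((π/L)² + 1) = (1 + c(L/π)²)/(1 + (L/π)²). (Direct route, valid since c ≤ 0: Poincaré gives c∫u² ≥ c(L/π)²∫(u')², so a(u,u) ≥ (1 + c(L/π)²)∫(u')², while ||u||_{H^1}² ≤ (1 + (L/π)²)∫(u')²; dividing yields the same α.) With (π/L)² = π^2/25 and c = -1/3, the largest admissible constant is α = ((π/L)² + c)/((π/L)² + 1).
Simplifying, α = (-25/3 + π^2)/(π^2 + 25).


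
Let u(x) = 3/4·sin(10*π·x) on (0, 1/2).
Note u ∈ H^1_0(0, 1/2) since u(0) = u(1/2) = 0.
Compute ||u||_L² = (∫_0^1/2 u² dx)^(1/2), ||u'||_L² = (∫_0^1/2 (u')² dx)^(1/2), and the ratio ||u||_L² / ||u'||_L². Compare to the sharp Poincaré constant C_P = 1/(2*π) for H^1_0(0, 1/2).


||u||_L² / ||u'||_L² = 1/(10*π) < C_P = 1/(2*π).

u(x) = 3/4·sin(10*π·x), so u'(x) = 15*π*cos(10*π*x)/2.
Writing u(x) = A·sin(kπx/L) with A = 3/4 and k = 5, use ∫_0^L sin²(kπx/L) dx = L/2 and ∫_0^L cos²(kπx/L) dx = L/2.
u² = 9/16·sin²(10*π·x) and (u')² = 225*π^2/4·cos²(10*π·x), and each of sin², cos² integrates to L/2 = 1/4 over (0, 1/2).
∫_0^1/2 u² dx = 9/64, so ||u||_L² = 3/8.
∫_0^1/2 (u')² dx = 225*π^2/16, so ||u'||_L² = 15*π/4.
Ratio ||u||_L² / ||u'||_L² = 1/(10*π).
Sharp Poincaré constant on H^1_0(0, 1/2) is C_P = L/π = 1/(2*π), achieved by sin(2*π·x).
This is the k = 5 harmonic; the ratio L/(kπ) is strictly less than C_P = L/π, consistent with the sharp inequality ||u||_L² ≤ C_P ||u'||_L².


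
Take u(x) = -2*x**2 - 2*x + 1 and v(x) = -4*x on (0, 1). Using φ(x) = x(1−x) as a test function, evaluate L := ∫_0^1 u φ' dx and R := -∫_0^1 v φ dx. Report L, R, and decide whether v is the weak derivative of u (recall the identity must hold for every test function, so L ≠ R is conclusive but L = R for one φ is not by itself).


LHS = 2/3, RHS = 1/3. No, v is not the weak derivative of u.

u(x) = -2*x**2 - 2*x + 1, classical derivative u'(x) = -4*x - 2.
φ(x) = x(1−x), so φ'(x) = 1 - 2*x.
Note φ(0) = φ(1) = 0, so the boundary term u·φ vanishes.
LHS = ∫_0^1 u(x) φ'(x) dx = ∫_0^1 (4*x^3 + 2*x^2 - 4*x + 1) dx. Term by term:
  ∫_0^1 4*x^3 dx = 1;  ∫_0^1 2*x^2 dx = 2/3;  ∫_0^1 -4*x dx = -2;
  ∫_0^1 1 dx = 1.
Sum: 1 + 2/3 − 2 + 1 = 2/3.
So LHS = 2/3.
∫_0^1 v(x) φ(x) dx = ∫_0^1 (4*x^3 - 4*x^2) dx. Term by term:
  ∫_0^1 4*x^3 dx = 1;  ∫_0^1 -4*x^2 dx = -4/3.
Sum: 1 − 4/3 = -1/3.
So RHS = -∫_0^1 v(x) φ(x) dx = 1/3.
LHS − RHS = 1/3 ≠ 0, so the identity fails.
(For a valid weak derivative the identity must hold for EVERY test function, in particular this one. The failure shows v is NOT the weak derivative of u.)
Correct weak derivative would be u'(x) = -4*x - 2.


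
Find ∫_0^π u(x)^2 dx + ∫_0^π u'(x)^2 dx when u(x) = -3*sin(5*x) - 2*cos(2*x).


||u||_{H^1(0,π)}^2 = 200/7 + 127*π

u'(x) = 4*sin(2*x) - 15*cos(5*x).
Expand u² and (u')² and integrate term by term on (0, π), using: for integers n ≥ 1, ∫_0^π sin²(nx) dx = ∫_0^π cos²(nx) dx = π/2; for n ≠ n', ∫_0^π sin(nx)sin(n'x) dx = ∫_0^π cos(nx)cos(n'x) dx = 0; and by product-to-sum, ∫_0^π sin(nx)cos(n'x) dx = ½∫_0^π [sin((n+n')x) + sin((n−n')x)] dx, which is 0 when n+n' is even and 2n/(n²−n'²) when n+n' is odd (it need not vanish on (0, π)).
  u² squared terms: (-3)²·∫sin(5x)² dx = 9·π/2 = 9*π/2;  (-2)²·∫cos(2x)² dx = 4·π/2 = 2*π.
  u² cross terms: 2·(-3)·(-2)·∫sin(5x)·cos(2x) dx = 12·(10/21) = 40/7.
  So ∫_0^π u² dx = 9*π/2 + 2*π + 40/7 = 40/7 + 13*π/2.
  (u')² squared terms: (-15)²·∫cos(5x)² dx = 225·π/2 = 225*π/2;  (4)²·∫sin(2x)² dx = 16·π/2 = 8*π.
  (u')² cross terms: 2·(-15)·(4)·∫cos(5x)·sin(2x) dx = -120·(-4/21) = 160/7.
  So ∫_0^π (u')² dx = 225*π/2 + 8*π + 160/7 = 160/7 + 241*π/2.
||u||_{H^1}^2 = (40/7 + 13*π/2) + (160/7 + 241*π/2) = 200/7 + 127*π.


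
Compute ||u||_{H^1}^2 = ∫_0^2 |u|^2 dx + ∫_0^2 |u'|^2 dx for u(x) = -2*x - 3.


||u||_{H^1}^2 = 182/3

The H^1 norm (squared) on an interval (0, L) is
  ||u||_{H^1}^2 = ∫_0^L u(x)^2 dx + ∫_0^L u'(x)^2 dx.
Compute u'(x) = -2.
Then u(x)^2 = 4*x**2 + 12*x + 9 and u'(x)^2 = 4.
Integrate each monomial from 0 to 2 using ∫_0^2 c·x^n dx = c·2^(n+1)/(n+1):
  ∫_0^2 u(x)^2 dx = ∫_0^2 (4*x^2 + 12*x + 9) dx. Term by term:
    ∫_0^2 4*x^2 dx = 32/3;  ∫_0^2 12*x dx = 24;  ∫_0^2 9 dx = 18.
  Sum: 32/3 + 24 + 18 = 158/3.
  ∫_0^2 u'(x)^2 dx = ∫_0^2 (4) dx. Term by term:
    ∫_0^2 4 dx = 8.
Adding: ||u||_{H^1}^2 = 158/3 + 8 = 182/3.


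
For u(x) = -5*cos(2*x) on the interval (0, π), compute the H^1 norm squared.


||u||_{H^1(0,π)}^2 = 125*π/2

u'(x) = 10*sin(2*x).
Expand u² and (u')² and integrate term by term on (0, π), using: for integers n ≥ 1, ∫_0^π sin²(nx) dx = ∫_0^π cos²(nx) dx = π/2; for n ≠ n', ∫_0^π sin(nx)sin(n'x) dx = ∫_0^π cos(nx)cos(n'x) dx = 0; and by product-to-sum, ∫_0^π sin(nx)cos(n'x) dx = ½∫_0^π [sin((n+n')x) + sin((n−n')x)] dx, which is 0 when n+n' is even and 2n/(n²−n'²) when n+n' is odd (it need not vanish on (0, π)).
  u² squared terms: (-5)²·∫cos(2x)² dx = 25·π/2 = 25*π/2.
  So ∫_0^π u² dx = 25*π/2.
  (u')² squared terms: (10)²·∫sin(2x)² dx = 100·π/2 = 50*π.
  So ∫_0^π (u')² dx = 50*π.
||u||_{H^1}^2 = (25*π/2) + (50*π) = 125*π/2.


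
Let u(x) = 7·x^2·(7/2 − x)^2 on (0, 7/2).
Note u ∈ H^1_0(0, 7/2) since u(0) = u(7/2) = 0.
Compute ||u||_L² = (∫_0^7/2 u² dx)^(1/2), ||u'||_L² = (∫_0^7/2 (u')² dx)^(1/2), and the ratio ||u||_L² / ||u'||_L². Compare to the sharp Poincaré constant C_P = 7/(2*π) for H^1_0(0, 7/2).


||u||_L² / ||u'||_L² = 7*sqrt(3)/12 < C_P = 7/(2*π).

u(x) = 7·x^2·(7/2 − x)^2, so u'(x) = 7*x*(2*x - 7)*(4*x - 7)/2.
u(x) = 7·x^2·(7/2 − x)^2 vanishes at x = 0 and x = 7/2, so u ∈ H^1_0(0, 7/2). Differentiate via the product rule and integrate the resulting polynomials term by term.
  ∫_0^7/2 u² dx = ∫_0^7/2 (49*x^8 - 686*x^7 + 7203*x^6/2 - 16807*x^5/2 + 117649*x^4/16) dx. Term by term:
    ∫_0^7/2 49*x^8 dx = 1977326743/4608;  ∫_0^7/2 -686*x^7 dx = -1977326743/1024;  ∫_0^7/2 7203*x^6/2 dx = 847425747/256;
    ∫_0^7/2 -16807*x^5/2 dx = -1977326743/768;  ∫_0^7/2 117649*x^4/16 dx = 1977326743/2560.
  Sum: 1977326743/4608 − 1977326743/1024 + 847425747/256 − 1977326743/768 + 1977326743/2560 = 282475249/46080.
  ∫_0^7/2 (u')² dx = ∫_0^7/2 (784*x^6 - 8232*x^5 + 31213*x^4 - 50421*x^3 + 117649*x^2/4) dx. Term by term:
    ∫_0^7/2 784*x^6 dx = 5764801/8;  ∫_0^7/2 -8232*x^5 dx = -40353607/16;  ∫_0^7/2 31213*x^4 dx = 524596891/160;
    ∫_0^7/2 -50421*x^3 dx = -121060821/64;  ∫_0^7/2 117649*x^2/4 dx = 40353607/96.
  Sum: 5764801/8 − 40353607/16 + 524596891/160 − 121060821/64 + 40353607/96 = 5764801/960.
∫_0^7/2 u² dx = 282475249/46080, so ||u||_L² = 16807*sqrt(5)/480.
∫_0^7/2 (u')² dx = 5764801/960, so ||u'||_L² = 2401*sqrt(15)/120.
Ratio ||u||_L² / ||u'||_L² = 7*sqrt(3)/12.
Sharp Poincaré constant on H^1_0(0, 7/2) is C_P = L/π = 7/(2*π), achieved by sin(2*π/7·x).
A polynomial bump cannot attain the sharp Poincaré constant (only the first sine eigenfunction does), so the ratio is strictly less than C_P, consistent with ||u||_L² ≤ C_P ||u'||_L².


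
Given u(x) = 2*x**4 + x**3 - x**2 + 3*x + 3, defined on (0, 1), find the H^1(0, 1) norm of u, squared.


||u||_{H^1}^2 = 35821/630

The H^1 norm (squared) on an interval (0, L) is
  ||u||_{H^1}^2 = ∫_0^L u(x)^2 dx + ∫_0^L u'(x)^2 dx.
Compute u'(x) = 8*x**3 + 3*x**2 - 2*x + 3.
Then u(x)^2 = 4*x**8 + 4*x**7 - 3*x**6 + 10*x**5 + 19*x**4 + 3*x**2 + 18*x + 9 and u'(x)^2 = 64*x**6 + 48*x**5 - 23*x**4 + 36*x**3 + 22*x**2 - 12*x + 9.
Integrate each monomial from 0 to 1 using ∫_0^1 c·x^n dx = c·1^(n+1)/(n+1):
  ∫_0^1 u(x)^2 dx = ∫_0^1 (4*x^8 + 4*x^7 - 3*x^6 + 10*x^5 + 19*x^4 + 3*x^2 + 18*x + 9) dx. Term by term:
    ∫_0^1 4*x^8 dx = 4/9;  ∫_0^1 4*x^7 dx = 1/2;  ∫_0^1 -3*x^6 dx = -3/7;
    ∫_0^1 10*x^5 dx = 5/3;  ∫_0^1 19*x^4 dx = 19/5;  ∫_0^1 3*x^2 dx = 1;
    ∫_0^1 18*x dx = 9;  ∫_0^1 9 dx = 9.
  Sum: 4/9 + 1/2 − 3/7 + 5/3 + 19/5 + 1 + 9 + 9 = 15739/630.
  ∫_0^1 u'(x)^2 dx = ∫_0^1 (64*x^6 + 48*x^5 - 23*x^4 + 36*x^3 + 22*x^2 - 12*x + 9) dx. Term by term:
    ∫_0^1 64*x^6 dx = 64/7;  ∫_0^1 48*x^5 dx = 8;  ∫_0^1 -23*x^4 dx = -23/5;
    ∫_0^1 36*x^3 dx = 9;  ∫_0^1 22*x^2 dx = 22/3;  ∫_0^1 -12*x dx = -6;
    ∫_0^1 9 dx = 9.
  Sum: 64/7 + 8 − 23/5 + 9 + 22/3 − 6 + 9 = 3347/105.
Adding: ||u||_{H^1}^2 = 15739/630 + 3347/105 = 35821/630.


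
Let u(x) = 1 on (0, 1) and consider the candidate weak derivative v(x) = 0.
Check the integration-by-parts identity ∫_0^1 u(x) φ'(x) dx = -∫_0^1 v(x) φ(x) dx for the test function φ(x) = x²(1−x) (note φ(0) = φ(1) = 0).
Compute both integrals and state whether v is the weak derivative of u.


LHS = 0, RHS = 0. Yes, v = u' weakly.

u(x) = 1, classical derivative u'(x) = 0.
φ(x) = x²(1−x), so φ'(x) = x*(2 - 3*x).
Note φ(0) = φ(1) = 0, so the boundary term u·φ vanishes.
LHS = ∫_0^1 u(x) φ'(x) dx = ∫_0^1 (-3*x^2 + 2*x) dx. Term by term:
  ∫_0^1 -3*x^2 dx = -1;  ∫_0^1 2*x dx = 1.
Sum: -1 + 1 = 0.
So LHS = 0.
∫_0^1 v(x) φ(x) dx = ∫_0^1 (0) dx. Term by term:
  ∫_0^1 0 dx = 0.
So RHS = -∫_0^1 v(x) φ(x) dx = 0.
LHS = RHS, so the identity holds for this test φ.
Moreover u is smooth here and v(x) = u'(x) = 0 pointwise, so the identity holds for every test function. Hence v is the weak derivative of u.


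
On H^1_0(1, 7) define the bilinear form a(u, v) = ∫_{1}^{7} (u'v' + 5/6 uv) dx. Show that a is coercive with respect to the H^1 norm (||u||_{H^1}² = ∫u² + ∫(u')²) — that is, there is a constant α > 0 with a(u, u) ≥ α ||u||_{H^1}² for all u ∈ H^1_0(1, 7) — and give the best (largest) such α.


α = (π^2 + 30)/(π^2 + 36)

Coercivity of a(·,·) on H^1_0(1, 7) means a(u, u) ≥ α ||u||_{H^1}² for every u ∈ H^1_0.
The interval has length L = 6, and Poincaré/coercivity depend only on L. Here a(u, u) = ∫(u')² + (5/6)·∫u².
Here 0 < c = 5/6 < 1. The condition a(u,u) ≥ α||u||_{H^1}² reads (1−α)∫(u')² ≥ (α−c)∫u². Any admissible α is ≤ 1 (rapidly oscillating u have ∫u²/∫(u')² → 0), and α = 1 would force 0 ≥ (1−c)∫u², impossible since c < 1; so 1−α > 0. By the sharp Poincaré inequality on H^1_0 of an interval of length L, ∫(u')² ≥ (π/L)²∫u² with equality for the first sine mode sin(π(x−x₀)/L) (x₀ the left endpoint), so the inequality holds for all u iff (1−α)(π/L)² ≥ α − c, i.e. α ≤ ((π/L)² + c)/((π/L)² + 1) = (1 + c(L/π)²)/(1 + (L/π)²). With (π/L)² = π^2/36 and c = 5/6, the largest admissible constant is α = ((π/L)² + c)/((π/L)² + 1).
Simplifying, α = (π^2 + 30)/(π^2 + 36).


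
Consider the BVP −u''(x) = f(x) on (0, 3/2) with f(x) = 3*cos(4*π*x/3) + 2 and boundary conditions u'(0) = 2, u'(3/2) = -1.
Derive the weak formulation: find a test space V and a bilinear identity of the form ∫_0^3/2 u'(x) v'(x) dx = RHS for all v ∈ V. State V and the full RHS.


V = H^1(0, 3/2) (v unrestricted at boundary; u is determined up to an additive constant); weak form: ∫_0^3/2 u'v' dx = ∫_0^3/2 (3*cos(4*π*x/3) + 2) v dx − v(3/2) − 2·v(0) for all v ∈ V.

Multiply both sides by a test function v and integrate from 0 to 3/2:
  ∫_0^3/2 −u''(x) v(x) dx = ∫_0^3/2 f(x) v(x) dx.
Integrate the LHS by parts once:
  ∫_0^3/2 −u'' v dx = −[u'(x) v(x)]_0^3/2 + ∫_0^3/2 u'(x) v'(x) dx.
Thus ∫_0^3/2 u'(x) v'(x) dx = ∫_0^3/2 f(x) v(x) dx + [u'(x) v(x)]_0^3/2.
Choose V so that boundary terms are either known or forced to vanish.
u has inhomogeneous Neumann u'(0) = 2, u'(3/2) = -1. [u' v]_0^3/2 = (-1)·v(3/2) − (2)·v(0) = − v(3/2) − 2·v(0). Take V = H^1(0, 3/2); boundary term becomes part of RHS.
Weak formulation: find u (satisfying any essential BC) such that ∫_0^3/2 u'(x) v'(x) dx = ∫_0^3/2 f v dx − v(3/2) − 2·v(0) for all v ∈ V (Neumann data are natural BCs: they enter the RHS as boundary terms).
Substituting f(x) = 3*cos(4*π*x/3) + 2, the right-hand side is ∫_0^3/2 (3*cos(4*π*x/3) + 2) v dx − v(3/2) − 2·v(0).
Compatibility check (pure Neumann): taking v ≡ 1 ∈ V gives 0 = ∫_0^3/2 f dx + (-1) − (2), i.e. ∫_0^3/2 f dx must equal u'(0) − u'(3/2) = 3. Indeed ∫_0^3/2 (3*cos(4*π*x/3) + 2) dx = 3, so the data are compatible. The solution is then unique only up to an additive constant (fix it e.g. by requiring ∫_0^3/2 u dx = 0).


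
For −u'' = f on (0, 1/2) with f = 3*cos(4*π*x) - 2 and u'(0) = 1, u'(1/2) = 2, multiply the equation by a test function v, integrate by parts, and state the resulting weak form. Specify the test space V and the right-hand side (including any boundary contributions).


V = H^1(0, 1/2) (v unrestricted at boundary; u is determined up to an additive constant); weak form: ∫_0^1/2 u'v' dx = ∫_0^1/2 (3*cos(4*π*x) - 2) v dx + 2·v(1/2) − v(0) for all v ∈ V.

Multiply both sides by a test function v and integrate from 0 to 1/2:
  ∫_0^1/2 −u''(x) v(x) dx = ∫_0^1/2 f(x) v(x) dx.
Integrate the LHS by parts once:
  ∫_0^1/2 −u'' v dx = −[u'(x) v(x)]_0^1/2 + ∫_0^1/2 u'(x) v'(x) dx.
Thus ∫_0^1/2 u'(x) v'(x) dx = ∫_0^1/2 f(x) v(x) dx + [u'(x) v(x)]_0^1/2.
Choose V so that boundary terms are either known or forced to vanish.
u has inhomogeneous Neumann u'(0) = 1, u'(1/2) = 2. [u' v]_0^1/2 = (2)·v(1/2) − (1)·v(0) = 2·v(1/2) − v(0). Take V = H^1(0, 1/2); boundary term becomes part of RHS.
Weak formulation: find u (satisfying any essential BC) such that ∫_0^1/2 u'(x) v'(x) dx = ∫_0^1/2 f v dx + 2·v(1/2) − v(0) for all v ∈ V (Neumann data are natural BCs: they enter the RHS as boundary terms).
Substituting f(x) = 3*cos(4*π*x) - 2, the right-hand side is ∫_0^1/2 (3*cos(4*π*x) - 2) v dx + 2·v(1/2) − v(0).
Compatibility check (pure Neumann): taking v ≡ 1 ∈ V gives 0 = ∫_0^1/2 f dx + (2) − (1), i.e. ∫_0^1/2 f dx must equal u'(0) − u'(1/2) = -1. Indeed ∫_0^1/2 (3*cos(4*π*x) - 2) dx = -1, so the data are compatible. The solution is then unique only up to an additive constant (fix it e.g. by requiring ∫_0^1/2 u dx = 0).


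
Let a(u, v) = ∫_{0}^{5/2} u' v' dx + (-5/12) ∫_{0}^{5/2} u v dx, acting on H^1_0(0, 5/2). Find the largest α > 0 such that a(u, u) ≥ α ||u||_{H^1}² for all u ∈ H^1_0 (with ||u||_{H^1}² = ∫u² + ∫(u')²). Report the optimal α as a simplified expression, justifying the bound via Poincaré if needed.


α = (-125 + 48*π^2)/(12*(25 + 4*π^2))

Coercivity of a(·,·) on H^1_0(0, 5/2) means a(u, u) ≥ α ||u||_{H^1}² for every u ∈ H^1_0.
The interval has length L = 5/2, and Poincaré/coercivity depend only on L. Here a(u, u) = ∫(u')² + (-5/12)·∫u².
Here c = -5/12 < 0 with |c| < (π/L)² = 4*π^2/25, so coercivity still holds. The condition a(u,u) ≥ α||u||_{H^1}² reads (1−α)∫(u')² ≥ (α−c)∫u². Any admissible α is ≤ 1 (rapidly oscillating u have ∫u²/∫(u')² → 0), and α = 1 would force 0 ≥ (1−c)∫u², impossible since c < 1; so 1−α > 0. By the sharp Poincaré inequality on H^1_0 of an interval of length L, ∫(u')² ≥ (π/L)²∫u² with equality for the first sine mode sin(π(x−x₀)/L) (x₀ the left endpoint), so the inequality holds for all u iff (1−α)(π/L)² ≥ α − c, i.e. α ≤ ((π/L)² + c)/((π/L)² + 1) = (1 + c(L/π)²)/(1 + (L/π)²). (Direct route, valid since c ≤ 0: Poincaré gives c∫u² ≥ c(L/π)²∫(u')², so a(u,u) ≥ (1 + c(L/π)²)∫(u')², while ||u||_{H^1}² ≤ (1 + (L/π)²)∫(u')²; dividing yields the same α.) With (π/L)² = 4*π^2/25 and c = -5/12, the largest admissible constant is α = ((π/L)² + c)/((π/L)² + 1).
Simplifying, α = (-125 + 48*π^2)/(12*(25 + 4*π^2)).
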